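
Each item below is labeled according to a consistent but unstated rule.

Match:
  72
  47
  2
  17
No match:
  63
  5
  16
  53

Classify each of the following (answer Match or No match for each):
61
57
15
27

The pattern is that an item is 'Match' exactly when: ≡ 2 (mod 5).
No match: 61, since 61 mod 5 = 1. Match: 57, since 57 mod 5 = 2. No match: 15, since 15 mod 5 = 0. Match: 27, since 27 mod 5 = 2.

No match, Match, No match, Match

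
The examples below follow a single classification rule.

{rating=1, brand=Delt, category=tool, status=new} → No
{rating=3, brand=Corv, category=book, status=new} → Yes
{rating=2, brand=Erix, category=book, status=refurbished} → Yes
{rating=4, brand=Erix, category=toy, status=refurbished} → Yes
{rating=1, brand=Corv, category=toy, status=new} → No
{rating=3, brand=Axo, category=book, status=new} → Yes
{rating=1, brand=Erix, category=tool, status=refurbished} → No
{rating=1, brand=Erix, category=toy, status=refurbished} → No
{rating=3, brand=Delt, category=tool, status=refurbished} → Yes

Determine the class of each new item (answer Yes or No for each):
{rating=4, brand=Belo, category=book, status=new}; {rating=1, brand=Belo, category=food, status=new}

Yes, No

Rule: rating ≥ 2. This holds for each 'Yes' example and fails for each 'No' one.
{rating=4, brand=Belo, category=book, status=new} — rating = 4, hence Yes. {rating=1, brand=Belo, category=food, status=new} — rating = 1, hence No.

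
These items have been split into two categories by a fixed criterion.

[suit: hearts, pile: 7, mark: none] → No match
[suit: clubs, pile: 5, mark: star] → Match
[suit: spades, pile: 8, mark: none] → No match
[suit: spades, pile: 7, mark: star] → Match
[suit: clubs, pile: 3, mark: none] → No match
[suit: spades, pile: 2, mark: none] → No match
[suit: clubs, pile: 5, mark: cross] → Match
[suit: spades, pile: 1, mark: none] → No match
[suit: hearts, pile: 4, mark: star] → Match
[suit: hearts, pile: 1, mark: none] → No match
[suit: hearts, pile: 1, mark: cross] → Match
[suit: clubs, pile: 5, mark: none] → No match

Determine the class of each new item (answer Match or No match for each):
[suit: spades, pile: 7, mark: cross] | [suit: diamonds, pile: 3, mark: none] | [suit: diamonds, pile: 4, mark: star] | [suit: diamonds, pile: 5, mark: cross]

The classifier is using: mark is not none.
[suit: spades, pile: 7, mark: cross]: mark is cross, matches → Match. [suit: diamonds, pile: 3, mark: none]: mark is none, does not fit → No match. [suit: diamonds, pile: 4, mark: star]: mark is star, matches → Match. [suit: diamonds, pile: 5, mark: cross]: mark is cross, matches → Match.

Match, No match, Match, Match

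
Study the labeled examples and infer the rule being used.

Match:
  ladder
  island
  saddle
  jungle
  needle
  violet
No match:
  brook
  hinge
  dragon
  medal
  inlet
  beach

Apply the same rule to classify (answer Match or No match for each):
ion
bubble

One predicate separates the groups cleanly: even length AND contains 'l'.

No match, Match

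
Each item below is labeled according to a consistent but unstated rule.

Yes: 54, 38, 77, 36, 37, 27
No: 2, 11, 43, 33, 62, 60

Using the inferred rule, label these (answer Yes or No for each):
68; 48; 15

Yes, Yes, No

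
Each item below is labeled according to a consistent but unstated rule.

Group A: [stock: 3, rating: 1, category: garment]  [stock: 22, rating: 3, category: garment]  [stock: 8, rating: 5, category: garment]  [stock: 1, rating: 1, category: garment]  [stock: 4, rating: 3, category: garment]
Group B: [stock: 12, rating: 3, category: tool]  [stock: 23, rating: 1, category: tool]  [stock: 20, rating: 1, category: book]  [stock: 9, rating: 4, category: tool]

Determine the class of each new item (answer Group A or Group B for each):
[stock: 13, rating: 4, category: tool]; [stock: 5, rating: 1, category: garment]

The pattern is that an item is 'Group A' exactly when: category is garment.
[stock: 13, rating: 4, category: tool]: Group B (category is tool). [stock: 5, rating: 1, category: garment]: Group A (category is garment).

Group B, Group A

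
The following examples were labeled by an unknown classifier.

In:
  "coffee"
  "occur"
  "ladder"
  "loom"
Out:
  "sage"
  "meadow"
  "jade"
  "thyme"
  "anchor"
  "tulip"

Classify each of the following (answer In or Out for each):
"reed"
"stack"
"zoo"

The pattern is that an item is 'In' exactly when: has a double letter.
"reed" → 'ee' doubled → In.
"stack" → no doubled letter → Out.
"zoo" → 'oo' doubled → In.

In, Out, In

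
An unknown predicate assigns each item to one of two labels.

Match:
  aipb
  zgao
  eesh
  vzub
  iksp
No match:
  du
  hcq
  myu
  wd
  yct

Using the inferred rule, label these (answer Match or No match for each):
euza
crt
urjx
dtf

One predicate separates the groups cleanly: length 4.
euza: Match (length 4). crt: No match (length 3). urjx: Match (length 4). dtf: No match (length 3).

Match, No match, Match, No match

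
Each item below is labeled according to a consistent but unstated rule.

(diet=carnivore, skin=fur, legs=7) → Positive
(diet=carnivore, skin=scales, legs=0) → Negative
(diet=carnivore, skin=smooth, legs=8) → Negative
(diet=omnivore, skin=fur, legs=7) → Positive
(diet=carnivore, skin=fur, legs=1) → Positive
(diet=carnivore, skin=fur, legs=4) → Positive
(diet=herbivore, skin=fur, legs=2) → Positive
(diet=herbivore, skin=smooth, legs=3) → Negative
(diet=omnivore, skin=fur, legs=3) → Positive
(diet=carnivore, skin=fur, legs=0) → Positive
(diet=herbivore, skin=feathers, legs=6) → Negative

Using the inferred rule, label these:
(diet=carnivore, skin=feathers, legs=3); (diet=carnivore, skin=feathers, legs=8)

The common property of the 'Positive' items is: skin is fur. No 'Negative' item has it.
Negative: (diet=carnivore, skin=feathers, legs=3), since skin is feathers.
Negative: (diet=carnivore, skin=feathers, legs=8), since skin is feathers.

Negative, Negative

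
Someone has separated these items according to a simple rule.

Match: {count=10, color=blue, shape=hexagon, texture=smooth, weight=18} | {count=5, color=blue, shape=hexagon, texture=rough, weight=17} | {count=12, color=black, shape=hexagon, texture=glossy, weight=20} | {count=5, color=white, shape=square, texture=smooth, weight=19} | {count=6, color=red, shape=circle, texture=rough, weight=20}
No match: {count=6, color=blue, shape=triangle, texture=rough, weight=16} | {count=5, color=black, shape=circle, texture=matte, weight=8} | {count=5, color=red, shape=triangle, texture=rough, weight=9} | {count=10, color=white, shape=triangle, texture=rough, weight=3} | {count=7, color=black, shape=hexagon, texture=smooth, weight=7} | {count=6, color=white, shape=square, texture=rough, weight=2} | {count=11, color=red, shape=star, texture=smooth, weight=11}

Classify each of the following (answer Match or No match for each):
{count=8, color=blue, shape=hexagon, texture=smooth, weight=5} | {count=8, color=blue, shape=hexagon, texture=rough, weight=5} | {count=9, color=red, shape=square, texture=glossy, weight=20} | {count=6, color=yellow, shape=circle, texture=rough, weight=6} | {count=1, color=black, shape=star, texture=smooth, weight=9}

The distinguishing property — weight ≥ 17 — holds for all the 'Match' cases and none of the 'No match' cases.
{count=8, color=blue, shape=hexagon, texture=smooth, weight=5}: No match (weight = 5).
{count=8, color=blue, shape=hexagon, texture=rough, weight=5}: No match (weight = 5).
{count=9, color=red, shape=square, texture=glossy, weight=20}: Match (weight = 20).
{count=6, color=yellow, shape=circle, texture=rough, weight=6}: No match (weight = 6).
{count=1, color=black, shape=star, texture=smooth, weight=9}: No match (weight = 9).

No match, No match, Match, No match, No match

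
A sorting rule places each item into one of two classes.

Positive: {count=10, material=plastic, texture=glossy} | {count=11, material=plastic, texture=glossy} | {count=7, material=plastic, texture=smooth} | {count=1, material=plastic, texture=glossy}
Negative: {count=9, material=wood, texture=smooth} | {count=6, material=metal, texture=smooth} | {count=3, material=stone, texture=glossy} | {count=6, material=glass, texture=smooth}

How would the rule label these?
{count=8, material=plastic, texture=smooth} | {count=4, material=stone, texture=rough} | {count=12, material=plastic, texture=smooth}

Positive, Negative, Positive

One predicate separates the groups cleanly: material is plastic.
{count=8, material=plastic, texture=smooth}: material is plastic — has this property, so Positive. {count=4, material=stone, texture=rough}: material is stone — doesn't match, so Negative. {count=12, material=plastic, texture=smooth}: material is plastic — has this property, so Positive.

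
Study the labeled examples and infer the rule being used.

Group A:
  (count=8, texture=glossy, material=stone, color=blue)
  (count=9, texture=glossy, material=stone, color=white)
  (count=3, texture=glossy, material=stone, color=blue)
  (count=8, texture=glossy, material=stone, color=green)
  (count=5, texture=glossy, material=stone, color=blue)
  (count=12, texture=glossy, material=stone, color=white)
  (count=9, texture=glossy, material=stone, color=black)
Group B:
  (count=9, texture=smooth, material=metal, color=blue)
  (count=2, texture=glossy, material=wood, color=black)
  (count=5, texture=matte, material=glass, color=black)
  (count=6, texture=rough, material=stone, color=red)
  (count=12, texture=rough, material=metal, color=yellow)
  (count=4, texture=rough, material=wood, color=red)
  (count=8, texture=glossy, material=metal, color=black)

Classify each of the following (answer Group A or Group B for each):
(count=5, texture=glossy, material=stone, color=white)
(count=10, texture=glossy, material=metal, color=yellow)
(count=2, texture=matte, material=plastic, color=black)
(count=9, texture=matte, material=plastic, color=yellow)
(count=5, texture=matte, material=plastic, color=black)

The pattern is that an item is 'Group A' exactly when: material is stone AND texture is glossy.

Group A, Group B, Group B, Group B, Group B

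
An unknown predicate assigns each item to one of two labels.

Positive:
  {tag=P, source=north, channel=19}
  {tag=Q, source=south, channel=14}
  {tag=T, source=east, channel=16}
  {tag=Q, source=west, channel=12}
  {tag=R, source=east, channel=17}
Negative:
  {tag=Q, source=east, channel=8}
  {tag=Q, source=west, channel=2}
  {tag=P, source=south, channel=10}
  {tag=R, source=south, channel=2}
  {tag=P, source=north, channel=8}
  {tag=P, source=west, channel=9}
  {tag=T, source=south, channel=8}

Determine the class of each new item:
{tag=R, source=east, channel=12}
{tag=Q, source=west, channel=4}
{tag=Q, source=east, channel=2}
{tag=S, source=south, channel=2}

Rule: channel ≥ 12. This holds for each 'Positive' example and fails for each 'Negative' one.
{tag=R, source=east, channel=12} — channel = 12, hence Positive.
{tag=Q, source=west, channel=4} — channel = 4, hence Negative.
{tag=Q, source=east, channel=2} — channel = 2, hence Negative.
{tag=S, source=south, channel=2} — channel = 2, hence Negative.

Positive, Negative, Negative, Negative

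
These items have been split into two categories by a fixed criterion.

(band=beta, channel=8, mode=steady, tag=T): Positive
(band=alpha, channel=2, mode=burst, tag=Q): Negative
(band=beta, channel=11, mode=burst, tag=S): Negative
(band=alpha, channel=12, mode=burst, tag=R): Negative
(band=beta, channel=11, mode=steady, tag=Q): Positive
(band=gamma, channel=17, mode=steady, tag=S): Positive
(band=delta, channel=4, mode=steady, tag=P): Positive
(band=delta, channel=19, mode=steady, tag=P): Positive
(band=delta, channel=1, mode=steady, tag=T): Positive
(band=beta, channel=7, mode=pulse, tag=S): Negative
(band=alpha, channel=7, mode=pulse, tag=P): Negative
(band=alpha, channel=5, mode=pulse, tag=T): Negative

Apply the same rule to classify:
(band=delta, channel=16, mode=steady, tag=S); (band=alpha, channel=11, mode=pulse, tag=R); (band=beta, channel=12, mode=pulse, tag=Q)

Positive, Negative, Negative

Comparing the two groups points to one rule — mode is steady.
Positive: (band=delta, channel=16, mode=steady, tag=S), since mode is steady. Negative: (band=alpha, channel=11, mode=pulse, tag=R), since mode is pulse. Negative: (band=beta, channel=12, mode=pulse, tag=Q), since mode is pulse.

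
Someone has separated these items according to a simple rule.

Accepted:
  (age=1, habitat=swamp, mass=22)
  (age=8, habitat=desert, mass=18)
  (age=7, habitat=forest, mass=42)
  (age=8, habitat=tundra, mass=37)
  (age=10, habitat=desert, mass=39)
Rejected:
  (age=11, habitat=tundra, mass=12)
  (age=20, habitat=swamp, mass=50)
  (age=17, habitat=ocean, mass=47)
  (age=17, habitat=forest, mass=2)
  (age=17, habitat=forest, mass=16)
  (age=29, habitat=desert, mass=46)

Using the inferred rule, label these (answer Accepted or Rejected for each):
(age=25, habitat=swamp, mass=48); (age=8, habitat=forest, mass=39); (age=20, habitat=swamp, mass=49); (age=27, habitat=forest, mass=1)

'Accepted' ⟺ age ≤ 10.

Rejected, Accepted, Rejected, Rejected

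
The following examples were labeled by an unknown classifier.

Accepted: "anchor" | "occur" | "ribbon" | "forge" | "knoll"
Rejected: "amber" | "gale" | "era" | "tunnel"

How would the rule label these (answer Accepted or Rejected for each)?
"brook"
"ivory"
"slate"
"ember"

Accepted, Accepted, Rejected, Rejected

Checking candidate rules against both groups, what survives is: contains 'o'.
"brook" → has 'o' → Accepted. "ivory" → has 'o' → Accepted. "slate" → no 'o' → Rejected. "ember" → no 'o' → Rejected.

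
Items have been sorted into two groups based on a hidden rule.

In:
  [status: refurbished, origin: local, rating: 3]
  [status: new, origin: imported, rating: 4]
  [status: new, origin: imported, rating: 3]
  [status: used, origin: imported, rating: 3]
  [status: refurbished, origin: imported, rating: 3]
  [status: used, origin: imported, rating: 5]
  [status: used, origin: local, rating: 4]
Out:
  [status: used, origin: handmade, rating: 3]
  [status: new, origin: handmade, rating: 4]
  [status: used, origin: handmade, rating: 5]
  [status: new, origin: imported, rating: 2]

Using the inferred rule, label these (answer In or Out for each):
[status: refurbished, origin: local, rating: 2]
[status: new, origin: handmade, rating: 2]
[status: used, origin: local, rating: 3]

Out, Out, In

The simplest hypothesis consistent with all the labels is: origin is not handmade AND rating ≥ 3.
[status: refurbished, origin: local, rating: 2] — origin is local, rating = 2, hence Out. [status: new, origin: handmade, rating: 2] — origin is handmade, rating = 2, hence Out. [status: used, origin: local, rating: 3] — origin is local, rating = 3, hence In.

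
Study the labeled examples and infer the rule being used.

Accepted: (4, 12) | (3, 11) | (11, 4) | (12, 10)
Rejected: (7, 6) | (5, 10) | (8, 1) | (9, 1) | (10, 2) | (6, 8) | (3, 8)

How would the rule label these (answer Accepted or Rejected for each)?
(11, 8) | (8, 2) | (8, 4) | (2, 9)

Accepted, Rejected, Rejected, Rejected

One predicate separates the groups cleanly: max ≥ 11.
(11, 8): max 11, meets the rule → Accepted. (8, 2): max 8, does not pass → Rejected. (8, 4): max 8, does not pass → Rejected. (2, 9): max 9, does not pass → Rejected.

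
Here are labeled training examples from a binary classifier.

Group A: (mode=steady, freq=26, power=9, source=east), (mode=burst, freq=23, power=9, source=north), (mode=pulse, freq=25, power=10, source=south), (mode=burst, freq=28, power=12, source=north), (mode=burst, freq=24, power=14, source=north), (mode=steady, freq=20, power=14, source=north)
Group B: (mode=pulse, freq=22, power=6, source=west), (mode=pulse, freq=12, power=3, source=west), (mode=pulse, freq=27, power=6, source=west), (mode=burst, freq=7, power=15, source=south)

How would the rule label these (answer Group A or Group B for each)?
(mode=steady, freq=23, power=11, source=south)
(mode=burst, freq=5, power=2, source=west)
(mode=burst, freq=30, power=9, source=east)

The common property of the 'Group A' items is: power ≥ 9 AND freq ≥ 12. No 'Group B' item has it.
(mode=steady, freq=23, power=11, source=south): Group A (power = 11, freq = 23). (mode=burst, freq=5, power=2, source=west): Group B (power = 2, freq = 5). (mode=burst, freq=30, power=9, source=east): Group A (power = 9, freq = 30).

Group A, Group B, Group A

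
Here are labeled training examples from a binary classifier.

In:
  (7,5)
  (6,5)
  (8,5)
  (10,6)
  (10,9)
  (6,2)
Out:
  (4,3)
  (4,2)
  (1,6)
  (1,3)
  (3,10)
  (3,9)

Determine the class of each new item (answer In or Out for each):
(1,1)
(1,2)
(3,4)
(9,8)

Out, Out, Out, In

All 'In' examples share one property — first ≥ 5 — and every 'Out' example lacks it.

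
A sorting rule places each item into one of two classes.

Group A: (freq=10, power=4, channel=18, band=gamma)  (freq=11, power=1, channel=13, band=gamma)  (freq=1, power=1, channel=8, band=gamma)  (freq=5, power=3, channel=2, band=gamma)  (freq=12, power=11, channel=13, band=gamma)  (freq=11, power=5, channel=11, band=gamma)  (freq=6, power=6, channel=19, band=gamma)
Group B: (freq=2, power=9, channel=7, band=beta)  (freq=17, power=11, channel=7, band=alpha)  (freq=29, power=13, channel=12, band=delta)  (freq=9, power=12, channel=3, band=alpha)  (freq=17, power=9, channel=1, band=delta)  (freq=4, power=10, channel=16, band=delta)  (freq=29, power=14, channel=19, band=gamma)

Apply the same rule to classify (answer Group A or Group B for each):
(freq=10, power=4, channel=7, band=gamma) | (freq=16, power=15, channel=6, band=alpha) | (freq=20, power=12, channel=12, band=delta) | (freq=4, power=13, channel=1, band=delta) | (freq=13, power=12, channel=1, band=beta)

The rule appears to be: band is gamma AND freq ≤ 12.
(freq=10, power=4, channel=7, band=gamma) — band is gamma, freq = 10, hence Group A. (freq=16, power=15, channel=6, band=alpha) — band is alpha, freq = 16, hence Group B. (freq=20, power=12, channel=12, band=delta) — band is delta, freq = 20, hence Group B. (freq=4, power=13, channel=1, band=delta) — band is delta, freq = 4, hence Group B. (freq=13, power=12, channel=1, band=beta) — band is beta, freq = 13, hence Group B.

Group A, Group B, Group B, Group B, Group B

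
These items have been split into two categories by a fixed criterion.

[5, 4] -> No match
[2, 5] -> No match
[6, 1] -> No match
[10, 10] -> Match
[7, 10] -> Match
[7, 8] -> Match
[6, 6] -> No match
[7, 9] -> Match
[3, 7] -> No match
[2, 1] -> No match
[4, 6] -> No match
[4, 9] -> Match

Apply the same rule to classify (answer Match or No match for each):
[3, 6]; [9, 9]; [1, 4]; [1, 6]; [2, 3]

'Match' ⟺ sum ≥ 13.
[3, 6] — 3+6 = 9, hence No match. [9, 9] — 9+9 = 18, hence Match. [1, 4] — 1+4 = 5, hence No match. [1, 6] — 1+6 = 7, hence No match. [2, 3] — 2+3 = 5, hence No match.

No match, Match, No match, No match, No match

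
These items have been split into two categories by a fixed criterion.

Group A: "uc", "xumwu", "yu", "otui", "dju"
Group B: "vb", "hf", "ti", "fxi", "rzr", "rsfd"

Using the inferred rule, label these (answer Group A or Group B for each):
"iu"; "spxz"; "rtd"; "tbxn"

Rule: contains 'u'. This holds for each 'Group A' example and fails for each 'Group B' one.
"iu" — has 'u', hence Group A. "spxz" — no 'u', hence Group B. "rtd" — no 'u', hence Group B. "tbxn" — no 'u', hence Group B.

Group A, Group B, Group B, Group B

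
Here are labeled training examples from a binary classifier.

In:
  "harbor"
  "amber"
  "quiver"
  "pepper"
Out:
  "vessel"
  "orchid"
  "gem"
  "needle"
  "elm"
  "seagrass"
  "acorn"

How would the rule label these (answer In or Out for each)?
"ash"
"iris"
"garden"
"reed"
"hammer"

'In' ⟺ ends with 'r'.
"ash": ends with 'h' — fails the rule, so Out.
"iris": ends with 's' — fails the rule, so Out.
"garden": ends with 'n' — fails the rule, so Out.
"reed": ends with 'd' — fails the rule, so Out.
"hammer": ends with 'r' — satisfies this, so In.

Out, Out, Out, Out, In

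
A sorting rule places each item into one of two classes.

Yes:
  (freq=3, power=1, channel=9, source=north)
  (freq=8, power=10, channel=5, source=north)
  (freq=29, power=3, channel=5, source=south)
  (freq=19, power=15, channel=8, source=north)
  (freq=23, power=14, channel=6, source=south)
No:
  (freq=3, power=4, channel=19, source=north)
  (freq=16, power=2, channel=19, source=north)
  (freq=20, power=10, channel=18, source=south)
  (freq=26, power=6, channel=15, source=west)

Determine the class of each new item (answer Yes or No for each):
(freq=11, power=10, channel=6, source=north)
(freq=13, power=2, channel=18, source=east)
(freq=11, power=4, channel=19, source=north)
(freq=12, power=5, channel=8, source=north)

The simplest hypothesis consistent with all the labels is: channel ≤ 9.
Yes: (freq=11, power=10, channel=6, source=north), since channel = 6.
No: (freq=13, power=2, channel=18, source=east), since channel = 18.
No: (freq=11, power=4, channel=19, source=north), since channel = 19.
Yes: (freq=12, power=5, channel=8, source=north), since channel = 8.

Yes, No, No, Yes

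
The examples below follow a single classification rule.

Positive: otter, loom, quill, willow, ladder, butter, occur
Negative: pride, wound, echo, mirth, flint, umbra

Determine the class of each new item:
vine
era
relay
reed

Negative, Negative, Negative, Positive

The distinguishing property — has a double letter — holds for all the 'Positive' cases and none of the 'Negative' cases.
vine: Negative (no doubled letter). era: Negative (no doubled letter). relay: Negative (no doubled letter). reed: Positive ('ee' doubled).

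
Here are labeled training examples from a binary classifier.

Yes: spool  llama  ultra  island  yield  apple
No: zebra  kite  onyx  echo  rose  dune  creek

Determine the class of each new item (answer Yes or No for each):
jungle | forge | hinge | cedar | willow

Looking at the examples, the only property every 'Yes' case has and every 'No' case lacks is: contains 'l'.

Yes, No, No, No, Yes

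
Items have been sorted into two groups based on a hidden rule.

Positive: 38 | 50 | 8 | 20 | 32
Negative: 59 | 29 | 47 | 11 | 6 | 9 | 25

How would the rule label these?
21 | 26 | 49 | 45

All 'Positive' examples share one property — ≡ 2 (mod 6) — and every 'Negative' example lacks it.
21 → 21 mod 6 = 3 → Negative. 26 → 26 mod 6 = 2 → Positive. 49 → 49 mod 6 = 1 → Negative. 45 → 45 mod 6 = 3 → Negative.

Negative, Positive, Negative, Negative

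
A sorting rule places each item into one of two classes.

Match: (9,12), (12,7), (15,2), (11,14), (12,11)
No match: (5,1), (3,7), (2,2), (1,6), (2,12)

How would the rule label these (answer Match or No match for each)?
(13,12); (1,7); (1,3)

Match, No match, No match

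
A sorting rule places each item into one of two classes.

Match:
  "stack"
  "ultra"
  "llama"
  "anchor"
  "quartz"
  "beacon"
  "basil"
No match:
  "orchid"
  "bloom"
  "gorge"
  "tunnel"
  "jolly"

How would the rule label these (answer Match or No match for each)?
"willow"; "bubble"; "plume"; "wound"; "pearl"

No match, No match, No match, No match, Match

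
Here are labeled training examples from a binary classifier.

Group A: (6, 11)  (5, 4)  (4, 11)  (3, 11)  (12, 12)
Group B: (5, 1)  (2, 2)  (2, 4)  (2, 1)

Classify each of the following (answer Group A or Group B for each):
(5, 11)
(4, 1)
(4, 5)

The common property of the 'Group A' items is: sum ≥ 9. No 'Group B' item has it.

Group A, Group B, Group A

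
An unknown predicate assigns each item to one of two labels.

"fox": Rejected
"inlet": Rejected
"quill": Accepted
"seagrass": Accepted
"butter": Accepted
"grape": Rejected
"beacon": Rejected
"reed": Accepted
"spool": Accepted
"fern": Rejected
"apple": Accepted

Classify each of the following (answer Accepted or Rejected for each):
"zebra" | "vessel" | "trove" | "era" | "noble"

Rejected, Accepted, Rejected, Rejected, Rejected

Rule: has a double letter. This holds for each 'Accepted' example and fails for each 'Rejected' one.
"zebra": no doubled letter, does not fit → Rejected. "vessel": 'ss' doubled, checks out → Accepted. "trove": no doubled letter, does not fit → Rejected. "era": no doubled letter, does not fit → Rejected. "noble": no doubled letter, does not fit → Rejected.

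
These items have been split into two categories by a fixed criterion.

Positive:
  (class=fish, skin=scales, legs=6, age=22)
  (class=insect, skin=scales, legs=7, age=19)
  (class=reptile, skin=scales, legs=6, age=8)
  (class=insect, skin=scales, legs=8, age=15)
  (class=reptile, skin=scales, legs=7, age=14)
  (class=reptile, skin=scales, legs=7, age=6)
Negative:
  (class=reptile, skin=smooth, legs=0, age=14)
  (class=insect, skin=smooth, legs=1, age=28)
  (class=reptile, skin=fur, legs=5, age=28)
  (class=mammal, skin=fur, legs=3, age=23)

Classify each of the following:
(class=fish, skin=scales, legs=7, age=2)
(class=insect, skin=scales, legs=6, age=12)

Positive, Positive

One predicate separates the groups cleanly: skin is scales.
(class=fish, skin=scales, legs=7, age=2): Positive (skin is scales). (class=insect, skin=scales, legs=6, age=12): Positive (skin is scales).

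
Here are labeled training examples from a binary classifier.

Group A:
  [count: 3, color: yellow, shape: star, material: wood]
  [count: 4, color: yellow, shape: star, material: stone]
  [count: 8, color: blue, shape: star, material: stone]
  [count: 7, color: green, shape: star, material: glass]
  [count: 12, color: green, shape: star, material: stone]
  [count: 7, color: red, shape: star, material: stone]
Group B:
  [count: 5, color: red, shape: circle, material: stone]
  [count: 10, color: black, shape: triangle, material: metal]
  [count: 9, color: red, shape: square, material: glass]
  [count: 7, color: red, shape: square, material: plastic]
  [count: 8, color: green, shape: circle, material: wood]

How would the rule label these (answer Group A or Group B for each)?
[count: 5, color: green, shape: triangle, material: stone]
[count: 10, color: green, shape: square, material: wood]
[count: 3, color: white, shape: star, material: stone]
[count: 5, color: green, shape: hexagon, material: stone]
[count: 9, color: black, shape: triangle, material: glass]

All 'Group A' examples share one property — shape is star — and every 'Group B' example lacks it.

Group B, Group B, Group A, Group B, Group B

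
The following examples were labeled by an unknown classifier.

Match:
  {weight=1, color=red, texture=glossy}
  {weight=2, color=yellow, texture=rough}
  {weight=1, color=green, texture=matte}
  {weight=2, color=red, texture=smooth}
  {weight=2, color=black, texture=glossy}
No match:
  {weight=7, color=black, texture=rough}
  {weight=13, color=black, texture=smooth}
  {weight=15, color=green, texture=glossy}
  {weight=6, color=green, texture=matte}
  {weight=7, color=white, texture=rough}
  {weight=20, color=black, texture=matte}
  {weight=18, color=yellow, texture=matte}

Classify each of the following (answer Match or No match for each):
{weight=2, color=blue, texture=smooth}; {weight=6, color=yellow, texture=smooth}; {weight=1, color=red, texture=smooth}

One predicate separates the groups cleanly: weight ≤ 2.
{weight=2, color=blue, texture=smooth} → weight = 2 → Match.
{weight=6, color=yellow, texture=smooth} → weight = 6 → No match.
{weight=1, color=red, texture=smooth} → weight = 1 → Match.

Match, No match, Match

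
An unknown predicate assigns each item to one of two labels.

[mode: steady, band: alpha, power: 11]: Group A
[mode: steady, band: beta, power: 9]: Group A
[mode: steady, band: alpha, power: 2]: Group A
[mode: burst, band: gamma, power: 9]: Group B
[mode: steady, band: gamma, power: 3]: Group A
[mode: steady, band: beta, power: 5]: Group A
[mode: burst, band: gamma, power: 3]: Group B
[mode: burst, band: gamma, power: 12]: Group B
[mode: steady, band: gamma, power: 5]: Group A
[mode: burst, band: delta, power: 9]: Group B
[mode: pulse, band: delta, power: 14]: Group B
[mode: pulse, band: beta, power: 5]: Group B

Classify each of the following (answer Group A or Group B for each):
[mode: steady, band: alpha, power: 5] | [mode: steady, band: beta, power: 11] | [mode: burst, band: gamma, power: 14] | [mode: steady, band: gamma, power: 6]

Checking candidate rules against both groups, what survives is: mode is steady.
[mode: steady, band: alpha, power: 5]: Group A (mode is steady). [mode: steady, band: beta, power: 11]: Group A (mode is steady). [mode: burst, band: gamma, power: 14]: Group B (mode is burst). [mode: steady, band: gamma, power: 6]: Group A (mode is steady).

Group A, Group A, Group B, Group A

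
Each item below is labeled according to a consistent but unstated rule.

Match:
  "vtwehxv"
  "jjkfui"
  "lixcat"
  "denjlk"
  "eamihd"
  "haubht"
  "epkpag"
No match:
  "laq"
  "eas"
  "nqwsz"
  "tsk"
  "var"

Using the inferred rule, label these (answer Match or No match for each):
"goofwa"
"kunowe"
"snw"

Rule: length ≥ 6. This holds for each 'Match' example and fails for each 'No match' one.
"goofwa" → length 6 → Match.
"kunowe" → length 6 → Match.
"snw" → length 3 → No match.

Match, Match, No match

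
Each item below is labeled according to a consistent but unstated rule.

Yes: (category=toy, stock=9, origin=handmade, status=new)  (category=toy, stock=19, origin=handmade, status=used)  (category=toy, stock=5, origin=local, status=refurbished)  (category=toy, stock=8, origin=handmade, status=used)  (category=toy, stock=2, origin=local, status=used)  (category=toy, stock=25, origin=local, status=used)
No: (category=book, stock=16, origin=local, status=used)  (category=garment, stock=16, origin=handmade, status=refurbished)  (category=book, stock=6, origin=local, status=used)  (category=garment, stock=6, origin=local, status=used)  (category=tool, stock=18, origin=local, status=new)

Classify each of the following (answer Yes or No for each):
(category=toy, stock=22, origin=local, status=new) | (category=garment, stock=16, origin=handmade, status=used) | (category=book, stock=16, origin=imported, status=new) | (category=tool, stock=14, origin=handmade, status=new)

Yes, No, No, No

The pattern is that an item is 'Yes' exactly when: category is toy.
(category=toy, stock=22, origin=local, status=new) → category is toy → Yes. (category=garment, stock=16, origin=handmade, status=used) → category is garment → No. (category=book, stock=16, origin=imported, status=new) → category is book → No. (category=tool, stock=14, origin=handmade, status=new) → category is tool → No.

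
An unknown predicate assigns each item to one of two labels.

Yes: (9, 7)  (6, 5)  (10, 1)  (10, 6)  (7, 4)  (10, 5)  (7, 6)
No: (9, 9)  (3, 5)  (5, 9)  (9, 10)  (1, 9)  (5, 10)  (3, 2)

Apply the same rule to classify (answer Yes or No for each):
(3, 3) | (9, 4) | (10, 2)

No, Yes, Yes

All 'Yes' examples share one property — first > second AND sum ≥ 8 — and every 'No' example lacks it.
(3, 3): 3 = 3, 3+3 = 6, fails this test → No. (9, 4): 9 > 4, 9+4 = 13, matches → Yes. (10, 2): 10 > 2, 10+2 = 12, matches → Yes.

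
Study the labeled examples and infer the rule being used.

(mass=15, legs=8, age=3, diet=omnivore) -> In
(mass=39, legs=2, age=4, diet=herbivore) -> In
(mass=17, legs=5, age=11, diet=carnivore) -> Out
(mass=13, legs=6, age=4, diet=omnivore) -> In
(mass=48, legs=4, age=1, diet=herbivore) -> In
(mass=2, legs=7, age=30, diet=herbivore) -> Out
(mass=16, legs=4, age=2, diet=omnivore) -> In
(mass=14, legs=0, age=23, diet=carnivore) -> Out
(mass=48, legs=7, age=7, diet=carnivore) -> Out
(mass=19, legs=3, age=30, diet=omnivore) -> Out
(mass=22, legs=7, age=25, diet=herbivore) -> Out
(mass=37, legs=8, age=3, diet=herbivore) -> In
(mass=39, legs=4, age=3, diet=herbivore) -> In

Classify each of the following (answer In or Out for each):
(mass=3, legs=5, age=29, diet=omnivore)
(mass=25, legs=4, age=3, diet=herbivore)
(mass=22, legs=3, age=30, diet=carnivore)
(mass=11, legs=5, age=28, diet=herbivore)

Out, In, Out, Out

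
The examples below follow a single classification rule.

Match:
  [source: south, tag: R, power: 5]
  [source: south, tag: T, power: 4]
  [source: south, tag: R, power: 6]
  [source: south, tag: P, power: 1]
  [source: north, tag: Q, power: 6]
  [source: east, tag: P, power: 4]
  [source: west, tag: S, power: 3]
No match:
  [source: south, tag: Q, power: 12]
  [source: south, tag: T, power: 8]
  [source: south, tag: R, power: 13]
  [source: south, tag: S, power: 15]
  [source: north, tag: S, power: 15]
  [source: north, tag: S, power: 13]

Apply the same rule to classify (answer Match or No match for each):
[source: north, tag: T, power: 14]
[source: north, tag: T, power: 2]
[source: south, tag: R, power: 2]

No match, Match, Match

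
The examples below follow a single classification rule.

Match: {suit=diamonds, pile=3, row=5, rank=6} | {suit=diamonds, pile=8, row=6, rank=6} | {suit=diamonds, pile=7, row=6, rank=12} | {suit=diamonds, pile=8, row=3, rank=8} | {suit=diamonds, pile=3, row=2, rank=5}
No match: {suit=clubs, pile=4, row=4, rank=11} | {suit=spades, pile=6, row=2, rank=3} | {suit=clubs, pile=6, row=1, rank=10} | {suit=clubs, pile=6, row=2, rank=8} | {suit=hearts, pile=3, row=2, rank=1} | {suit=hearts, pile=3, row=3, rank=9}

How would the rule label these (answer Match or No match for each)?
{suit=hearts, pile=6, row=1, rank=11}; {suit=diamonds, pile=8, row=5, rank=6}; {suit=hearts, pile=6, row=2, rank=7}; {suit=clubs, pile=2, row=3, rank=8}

No match, Match, No match, No match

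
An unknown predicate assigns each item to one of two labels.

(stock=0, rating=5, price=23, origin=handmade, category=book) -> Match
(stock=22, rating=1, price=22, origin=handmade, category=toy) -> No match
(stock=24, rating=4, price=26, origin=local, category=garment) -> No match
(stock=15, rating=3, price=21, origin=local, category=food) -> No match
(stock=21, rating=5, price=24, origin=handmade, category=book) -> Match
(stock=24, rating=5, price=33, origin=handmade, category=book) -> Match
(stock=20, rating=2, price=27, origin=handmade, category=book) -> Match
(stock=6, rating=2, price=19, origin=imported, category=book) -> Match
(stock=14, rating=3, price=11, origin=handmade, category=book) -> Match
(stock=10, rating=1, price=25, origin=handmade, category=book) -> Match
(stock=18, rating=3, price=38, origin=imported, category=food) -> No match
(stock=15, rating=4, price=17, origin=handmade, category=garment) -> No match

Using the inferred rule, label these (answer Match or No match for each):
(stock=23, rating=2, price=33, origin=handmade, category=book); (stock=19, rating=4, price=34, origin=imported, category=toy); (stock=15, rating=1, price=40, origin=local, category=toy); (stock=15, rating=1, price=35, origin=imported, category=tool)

The pattern is that an item is 'Match' exactly when: category is book.
(stock=23, rating=2, price=33, origin=handmade, category=book): Match (category is book). (stock=19, rating=4, price=34, origin=imported, category=toy): No match (category is toy). (stock=15, rating=1, price=40, origin=local, category=toy): No match (category is toy). (stock=15, rating=1, price=35, origin=imported, category=tool): No match (category is tool).

Match, No match, No match, No match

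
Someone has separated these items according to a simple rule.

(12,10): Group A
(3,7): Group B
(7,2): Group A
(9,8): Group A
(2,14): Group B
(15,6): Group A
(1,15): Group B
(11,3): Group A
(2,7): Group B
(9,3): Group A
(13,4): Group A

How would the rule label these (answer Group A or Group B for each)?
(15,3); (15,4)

Group A, Group A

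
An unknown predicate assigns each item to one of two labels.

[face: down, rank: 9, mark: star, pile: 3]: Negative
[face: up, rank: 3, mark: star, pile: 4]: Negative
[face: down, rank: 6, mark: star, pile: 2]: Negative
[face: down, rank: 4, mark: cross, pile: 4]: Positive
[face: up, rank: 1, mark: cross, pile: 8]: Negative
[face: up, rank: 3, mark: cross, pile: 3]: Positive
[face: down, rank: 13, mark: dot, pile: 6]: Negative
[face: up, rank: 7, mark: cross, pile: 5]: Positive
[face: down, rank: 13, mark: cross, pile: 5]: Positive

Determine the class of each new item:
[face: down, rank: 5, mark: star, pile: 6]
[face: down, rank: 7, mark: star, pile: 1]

Negative, Negative

The simplest hypothesis consistent with all the labels is: mark is cross AND pile ≤ 5.
[face: down, rank: 5, mark: star, pile: 6]: mark is star, pile = 6 — does not fit, so Negative.
[face: down, rank: 7, mark: star, pile: 1]: mark is star, pile = 1 — does not fit, so Negative.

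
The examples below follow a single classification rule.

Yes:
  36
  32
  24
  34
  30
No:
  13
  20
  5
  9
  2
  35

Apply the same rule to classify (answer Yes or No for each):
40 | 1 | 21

Yes, No, No

Rule: even AND at least 24. This holds for each 'Yes' example and fails for each 'No' one.
40: 40 is even, 40 ≥ 24, qualifies → Yes. 1: 1 is odd, 1 < 24, does not satisfy this → No. 21: 21 is odd, 21 < 24, does not satisfy this → No.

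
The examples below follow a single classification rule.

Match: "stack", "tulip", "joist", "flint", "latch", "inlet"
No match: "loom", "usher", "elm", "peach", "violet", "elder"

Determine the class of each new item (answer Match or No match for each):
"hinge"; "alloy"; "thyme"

The rule appears to be: odd length AND contains 't'.

No match, No match, Match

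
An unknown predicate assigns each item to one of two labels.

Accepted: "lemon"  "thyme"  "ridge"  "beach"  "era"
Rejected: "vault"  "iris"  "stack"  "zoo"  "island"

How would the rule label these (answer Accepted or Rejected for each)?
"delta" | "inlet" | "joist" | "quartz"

A rule that fits every label: contains 'e' — true of each 'Accepted' example, false of each 'Rejected' one.

Accepted, Accepted, Rejected, Rejected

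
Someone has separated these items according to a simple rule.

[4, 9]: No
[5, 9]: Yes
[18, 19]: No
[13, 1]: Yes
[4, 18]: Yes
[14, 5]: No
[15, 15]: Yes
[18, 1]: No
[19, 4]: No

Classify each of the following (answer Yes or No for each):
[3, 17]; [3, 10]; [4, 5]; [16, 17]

Looking at the examples, the only property every 'Yes' case has and every 'No' case lacks is: sum is even.

Yes, No, No, No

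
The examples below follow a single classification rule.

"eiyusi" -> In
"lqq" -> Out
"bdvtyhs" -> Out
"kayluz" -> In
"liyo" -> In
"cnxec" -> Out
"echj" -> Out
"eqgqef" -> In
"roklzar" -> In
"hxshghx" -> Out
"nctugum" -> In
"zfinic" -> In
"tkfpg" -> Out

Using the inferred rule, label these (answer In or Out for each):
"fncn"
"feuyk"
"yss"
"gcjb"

The rule appears to be: has ≥ 2 vowels.
Out: "fncn", since 0 vowels.
In: "feuyk", since 2 vowels.
Out: "yss", since 0 vowels.
Out: "gcjb", since 0 vowels.

Out, In, Out, Out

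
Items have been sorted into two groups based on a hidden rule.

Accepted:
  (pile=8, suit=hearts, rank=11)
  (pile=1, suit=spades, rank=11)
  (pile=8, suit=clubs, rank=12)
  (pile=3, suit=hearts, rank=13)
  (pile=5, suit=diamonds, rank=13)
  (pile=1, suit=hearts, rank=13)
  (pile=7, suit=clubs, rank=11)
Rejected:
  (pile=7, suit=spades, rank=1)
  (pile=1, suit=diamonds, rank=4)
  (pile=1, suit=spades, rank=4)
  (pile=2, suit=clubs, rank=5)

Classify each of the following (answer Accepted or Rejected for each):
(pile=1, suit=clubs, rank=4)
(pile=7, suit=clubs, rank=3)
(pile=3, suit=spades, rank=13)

One predicate separates the groups cleanly: rank ≥ 11.
(pile=1, suit=clubs, rank=4) → rank = 4 → Rejected. (pile=7, suit=clubs, rank=3) → rank = 3 → Rejected. (pile=3, suit=spades, rank=13) → rank = 13 → Accepted.

Rejected, Rejected, Accepted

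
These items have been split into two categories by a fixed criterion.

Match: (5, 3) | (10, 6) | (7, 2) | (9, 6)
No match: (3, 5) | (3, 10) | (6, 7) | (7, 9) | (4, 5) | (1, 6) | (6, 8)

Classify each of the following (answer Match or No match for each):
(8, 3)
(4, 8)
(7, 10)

The rule appears to be: first > second.
(8, 3): Match (8 > 3). (4, 8): No match (4 < 8). (7, 10): No match (7 < 10).

Match, No match, No match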